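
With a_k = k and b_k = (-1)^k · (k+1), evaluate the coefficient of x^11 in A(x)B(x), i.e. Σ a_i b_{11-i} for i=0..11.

Write out a_i and b_{11-i} for i = 0,…,11 and sum the products.
Σ = 0·(-12) + 1·11 + 2·(-10) + 3·9 + 4·(-8) + 5·7 + 6·(-6) + 7·5 + 8·(-4) + 9·3 + 10·(-2) + 11·1 = 6.

6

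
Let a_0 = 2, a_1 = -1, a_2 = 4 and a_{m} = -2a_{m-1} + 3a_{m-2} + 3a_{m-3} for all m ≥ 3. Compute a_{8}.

The ordinary generating function has denominator 1 + 2t - 3t^2 - 3t^3.
Iterating the recurrence: a_0,…,a_{8} = 2, -1, 4, -5, 19, -41, 124, -314, 877.

877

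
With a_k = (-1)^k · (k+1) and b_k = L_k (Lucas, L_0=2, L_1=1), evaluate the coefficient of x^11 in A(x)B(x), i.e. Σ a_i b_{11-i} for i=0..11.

44

Write out a_i and b_{11-i} for i = 0,…,11 and sum the products.
Σ = 1·199 − 2·123 + 3·76 − 4·47 + 5·29 − 6·18 + 7·11 − 8·7 + 9·4 − 10·3 + 11·1 − 12·2 = 44.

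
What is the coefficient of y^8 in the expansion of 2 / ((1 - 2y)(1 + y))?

342

The denominator gives the recurrence a_n = a_(n−1) + 2a_(n−2) for n ≥ 2; the numerator fixes a_0 = 2, a_1 = 2.
Iterating: 2, 2, 6, 10, 22, 42, 86, 170, 342, so a_8 = 342.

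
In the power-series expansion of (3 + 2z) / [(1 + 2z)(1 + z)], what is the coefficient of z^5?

Partial fractions give a closed form: a_n = (4)·(-2)^n + (-1)·(-1)^n.
At n = 5: a_5 = -127.

-127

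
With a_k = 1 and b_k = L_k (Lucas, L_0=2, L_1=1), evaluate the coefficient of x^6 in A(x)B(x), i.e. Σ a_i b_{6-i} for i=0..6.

Write out a_i and b_{6-i} for i = 0,…,6 and sum the products.
Σ = 1·18 + 1·11 + 1·7 + 1·4 + 1·3 + 1·1 + 1·2 = 46.

46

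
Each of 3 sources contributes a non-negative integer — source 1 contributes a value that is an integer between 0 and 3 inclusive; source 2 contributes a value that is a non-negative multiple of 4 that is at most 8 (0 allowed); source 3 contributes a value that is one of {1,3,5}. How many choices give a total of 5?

The generating function for the choices is (1 + x + x^2 + x^3)·(1 + x^4 + x^8)·(x + x^3 + x^5); the count is [x^5].
(1 + x + x^2 + x^3) has coefficients 1,1,1,1 for degrees 0…3.
(1 + x^4 + x^8) has coefficients 1,0,0,0,1,0 for degrees 0…5.
Finally multiplying by (x + x^3 + x^5), the product of all factors after the first has coefficients 0,1,0,1,0,2 for degrees 0…5.
[x^5] = 1·2 + 1·0 + 1·1 + 1·0 = 3.

3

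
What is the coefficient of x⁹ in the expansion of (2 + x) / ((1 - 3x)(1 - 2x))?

Partial fractions give a closed form: a_n = (7)·3^n + (-5)·2^n.
At n = 9: a_9 = 135221.

135221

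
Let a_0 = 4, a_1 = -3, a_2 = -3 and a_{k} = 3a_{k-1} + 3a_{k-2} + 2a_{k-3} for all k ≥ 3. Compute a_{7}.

-2607

The ordinary generating function has denominator 1 - 3t - 3t^2 - 2t^3.
Iterating the recurrence: a_0,…,a_{7} = 4, -3, -3, -10, -45, -171, -668, -2607.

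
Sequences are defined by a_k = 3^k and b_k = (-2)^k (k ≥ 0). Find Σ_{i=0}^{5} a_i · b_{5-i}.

The convolution is the x^5 coefficient of A(x)B(x).
Σ = 1·(-32) + 3·16 + 9·(-8) + 27·4 + 81·(-2) + 243·1 = 133.

133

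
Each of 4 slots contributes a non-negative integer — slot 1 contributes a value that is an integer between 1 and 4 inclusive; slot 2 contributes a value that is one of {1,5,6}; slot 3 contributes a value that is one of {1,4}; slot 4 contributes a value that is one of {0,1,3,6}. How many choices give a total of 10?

9

The generating function for the choices is (t + t^2 + t^3 + t^4)·(t + t^5 + t^6)·(t + t^4)·(1 + t + t^3 + t^6); the count is [t^10].
(t + t^2 + t^3 + t^4) has coefficients 0,1,1,1,1 for degrees 0…4.
(t + t^5 + t^6) has coefficients 0,1,0,0,0,1,1,0,0,0,0 for degrees 0…10.
Multiplying by (t + t^4) gives running coefficients 0,0,1,0,0,1,1,1,0,1,1 for degrees 0…10.
Finally multiplying by (1 + t + t^3 + t^6), the product of all factors after the first has coefficients 0,0,1,1,0,2,2,2,3,2,3 for degrees 0…10.
[t^10] = 1·2 + 1·3 + 1·2 + 1·2 = 9.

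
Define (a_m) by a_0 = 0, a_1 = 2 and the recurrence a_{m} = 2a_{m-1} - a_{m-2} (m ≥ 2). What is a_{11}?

The ordinary generating function has denominator 1 - 2t + t^2.
Iterating the recurrence: a_0,…,a_{11} = 0, 2, 4, 6, 8, 10, 12, 14, 16, 18, 20, 22.

22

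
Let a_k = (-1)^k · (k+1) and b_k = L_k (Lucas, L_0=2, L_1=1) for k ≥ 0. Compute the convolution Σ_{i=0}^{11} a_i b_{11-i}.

44

Write out a_i and b_{11-i} for i = 0,…,11 and sum the products.
Σ = 1·199 − 2·123 + 3·76 − 4·47 + 5·29 − 6·18 + 7·11 − 8·7 + 9·4 − 10·3 + 11·1 − 12·2 = 44.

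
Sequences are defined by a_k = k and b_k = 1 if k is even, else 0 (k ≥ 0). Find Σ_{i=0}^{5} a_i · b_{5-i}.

9

This is [x^5] in the product of the two ordinary generating functions.
Σ = 0·0 + 1·1 + 2·0 + 3·1 + 4·0 + 5·1 = 9.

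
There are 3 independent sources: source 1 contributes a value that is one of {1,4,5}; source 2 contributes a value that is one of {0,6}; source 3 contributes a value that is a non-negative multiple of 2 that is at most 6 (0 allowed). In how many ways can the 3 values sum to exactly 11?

The generating function for the choices is (q + q^4 + q^5)·(1 + q^6)·(1 + q^2 + q^4 + q^6); the count is [q^11].
(q + q^4 + q^5) has coefficients 0,1,0,0,1,1 for degrees 0…5.
(1 + q^6) has coefficients 1,0,0,0,0,0,1,0,0,0,0,0 for degrees 0…11.
Finally multiplying by (1 + q^2 + q^4 + q^6), the product of all factors after the first has coefficients 1,0,1,0,1,0,2,0,1,0,1,0 for degrees 0…11.
[q^11] = 1·1 + 1·0 + 1·2 = 3.

3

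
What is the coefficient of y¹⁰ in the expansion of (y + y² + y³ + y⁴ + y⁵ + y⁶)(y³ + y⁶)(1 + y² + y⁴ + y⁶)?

5

(y + y² + y³ + y⁴ + y⁵ + y⁶) has coefficients 0,1,1,1,1,1,1 for degrees 0…6.
(y³ + y⁶) has coefficients 0,0,0,1,0,0,1,0,0,0,0 for degrees 0…10.
Finally multiplying by (1 + y² + y⁴ + y⁶), the product of all factors after the first has coefficients 0,0,0,1,0,1,1,1,1,1,1 for degrees 0…10.
[y¹⁰] = 1·1 + 1·1 + 1·1 + 1·1 + 1·1 + 1·0 = 5.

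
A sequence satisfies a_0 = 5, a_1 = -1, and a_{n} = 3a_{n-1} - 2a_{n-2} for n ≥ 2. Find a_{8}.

The ordinary generating function has denominator 1 - 3q + 2q^2.
Iterating the recurrence: a_0,…,a_{8} = 5, -1, -13, -37, -85, -181, -373, -757, -1525.

-1525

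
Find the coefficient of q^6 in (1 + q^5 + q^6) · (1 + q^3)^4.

(1 + q^5 + q^6) has coefficients 1,0,0,0,0,1,1 for degrees 0…6.
(1 + q^3)^4 has coefficients 1,0,0,4,0,0,6 for degrees 0…6.
[q^6] = 1·6 + 1·0 + 1·1 = 7.

7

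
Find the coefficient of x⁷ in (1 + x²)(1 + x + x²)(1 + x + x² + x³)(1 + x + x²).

7

(1 + x²) has coefficients 1,0,1 for degrees 0…2.
(1 + x + x²) has coefficients 1,1,1,0,0,0,0,0 for degrees 0…7.
Multiplying by (1 + x + x² + x³) gives running coefficients 1,2,3,3,2,1,0,0 for degrees 0…7.
Finally multiplying by (1 + x + x²), the product of all factors after the first has coefficients 1,3,6,8,8,6,3,1 for degrees 0…7.
[x⁷] = 1·1 + 1·6 = 7.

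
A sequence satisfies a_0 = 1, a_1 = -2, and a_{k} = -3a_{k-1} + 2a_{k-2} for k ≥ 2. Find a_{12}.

2587924

The ordinary generating function has denominator 1 + 3x - 2x^2.
Iterating the recurrence: a_0,…,a_{12} = 1, -2, 8, -28, 100, -356, 1268, -4516, 16084, -57284, 204020, -726628, 2587924.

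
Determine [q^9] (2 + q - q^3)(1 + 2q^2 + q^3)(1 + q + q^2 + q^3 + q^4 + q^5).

-2

(2 + q - q^3) has coefficients 2,1,0,-1 for degrees 0…3.
(1 + 2q^2 + q^3) has coefficients 1,0,2,1,0,0,0,0,0,0 for degrees 0…9.
Finally multiplying by (1 + q + q^2 + q^3 + q^4 + q^5), the product of all factors after the first has coefficients 1,1,3,4,4,4,3,3,1,0 for degrees 0…9.
[q^9] = 2·0 + 1·1 − 1·3 = -2.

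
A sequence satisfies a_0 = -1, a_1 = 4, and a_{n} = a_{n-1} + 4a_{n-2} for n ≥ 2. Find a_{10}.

7056

The ordinary generating function has denominator 1 - t - 4t^2.
Iterating the recurrence: a_0,…,a_{10} = -1, 4, 0, 16, 16, 80, 144, 464, 1040, 2896, 7056.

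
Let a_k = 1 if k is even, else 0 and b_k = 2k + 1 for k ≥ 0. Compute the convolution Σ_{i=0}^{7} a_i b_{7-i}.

The convolution is the x^7 coefficient of A(x)B(x).
Σ = 1·15 + 0·13 + 1·11 + 0·9 + 1·7 + 0·5 + 1·3 + 0·1 = 36.

36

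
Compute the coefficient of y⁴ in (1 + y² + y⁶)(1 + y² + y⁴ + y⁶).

(1 + y² + y⁶) has coefficients 1,0,1,0,0 for degrees 0…4.
(1 + y² + y⁴ + y⁶) has coefficients 1,0,1,0,1 for degrees 0…4.
[y⁴] = 1·1 + 1·1 = 2.

2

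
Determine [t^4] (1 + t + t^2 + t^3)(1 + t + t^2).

2

(1 + t + t^2 + t^3) has coefficients 1,1,1,1 for degrees 0…3.
(1 + t + t^2) has coefficients 1,1,1,0,0 for degrees 0…4.
[t^4] = 1·0 + 1·0 + 1·1 + 1·1 = 2.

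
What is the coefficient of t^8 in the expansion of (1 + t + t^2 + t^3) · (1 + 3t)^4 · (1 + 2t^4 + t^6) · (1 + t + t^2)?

(1 + t + t^2 + t^3) has coefficients 1,1,1,1 for degrees 0…3.
(1 + 3t)^4 has coefficients 1,12,54,108,81,0,0,0,0 for degrees 0…8.
Multiplying by (1 + 2t^4 + t^6) gives running coefficients 1,12,54,108,83,24,109,228,216 for degrees 0…8.
Finally multiplying by (1 + t + t^2), the product of all factors after the first has coefficients 1,13,67,174,245,215,216,361,553 for degrees 0…8.
[t^8] = 1·553 + 1·361 + 1·216 + 1·215 = 1345.

1345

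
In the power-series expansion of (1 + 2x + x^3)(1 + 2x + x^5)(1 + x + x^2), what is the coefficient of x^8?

3

(1 + 2x + x^3) has coefficients 1,2,0,1 for degrees 0…3.
(1 + 2x + x^5) has coefficients 1,2,0,0,0,1,0,0,0 for degrees 0…8.
Finally multiplying by (1 + x + x^2), the product of all factors after the first has coefficients 1,3,3,2,0,1,1,1,0 for degrees 0…8.
[x^8] = 1·0 + 2·1 + 1·1 = 3.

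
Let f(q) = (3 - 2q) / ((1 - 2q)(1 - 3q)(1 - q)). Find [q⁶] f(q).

7143

Partial fractions give a closed form: a_n = (-8)·2^n + (21/2)·3^n + (1/2)·1^n.
At n = 6: a_6 = 7143.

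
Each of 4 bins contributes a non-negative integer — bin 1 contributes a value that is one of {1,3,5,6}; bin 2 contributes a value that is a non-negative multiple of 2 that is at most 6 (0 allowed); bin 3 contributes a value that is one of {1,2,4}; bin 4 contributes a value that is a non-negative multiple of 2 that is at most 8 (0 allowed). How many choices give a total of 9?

17

The generating function for the choices is (y + y³ + y⁵ + y⁶)·(1 + y² + y⁴ + y⁶)·(y + y² + y⁴)·(1 + y² + y⁴ + y⁶ + y⁸); the count is [y⁹].
(y + y³ + y⁵ + y⁶) has coefficients 0,1,0,1,0,1,1 for degrees 0…6.
(1 + y² + y⁴ + y⁶) has coefficients 1,0,1,0,1,0,1,0,0,0 for degrees 0…9.
Multiplying by (y + y² + y⁴) gives running coefficients 0,1,1,1,2,1,2,1,2,0 for degrees 0…9.
Finally multiplying by (1 + y² + y⁴ + y⁶ + y⁸), the product of all factors after the first has coefficients 0,1,1,2,3,3,5,4,7,4 for degrees 0…9.
[y⁹] = 1·7 + 1·5 + 1·3 + 1·2 = 17.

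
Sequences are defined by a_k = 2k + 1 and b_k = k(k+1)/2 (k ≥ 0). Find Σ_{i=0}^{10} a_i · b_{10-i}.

Write out a_i and b_{10-i} for i = 0,…,10 and sum the products.
Σ = 1·55 + 3·45 + 5·36 + 7·28 + 9·21 + 11·15 + 13·10 + 15·6 + 17·3 + 19·1 + 21·0 = 1210.

1210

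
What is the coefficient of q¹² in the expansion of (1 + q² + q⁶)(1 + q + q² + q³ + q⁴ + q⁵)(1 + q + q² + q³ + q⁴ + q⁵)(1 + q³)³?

75

(1 + q² + q⁶) has coefficients 1,0,1,0,0,0,1 for degrees 0…6.
(1 + q + q² + q³ + q⁴ + q⁵) has coefficients 1,1,1,1,1,1,0,0,0,0,0,0,0 for degrees 0…12.
Multiplying by (1 + q + q² + q³ + q⁴ + q⁵) gives running coefficients 1,2,3,4,5,6,5,4,3,2,1,0,0 for degrees 0…12.
Finally multiplying by (1 + q³)³, the product of all factors after the first has coefficients 1,2,3,7,11,15,20,25,30,30,30,30,25 for degrees 0…12.
[q¹²] = 1·25 + 1·30 + 1·20 = 75.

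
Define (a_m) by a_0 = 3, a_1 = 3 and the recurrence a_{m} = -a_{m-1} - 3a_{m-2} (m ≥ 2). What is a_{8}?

-12

The ordinary generating function has denominator 1 + z + 3z^2.
Iterating the recurrence: a_0,…,a_{8} = 3, 3, -12, 3, 33, -42, -57, 183, -12.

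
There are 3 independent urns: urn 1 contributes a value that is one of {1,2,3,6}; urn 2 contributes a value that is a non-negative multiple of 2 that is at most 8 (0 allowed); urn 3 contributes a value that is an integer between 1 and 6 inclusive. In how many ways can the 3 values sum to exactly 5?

The generating function for the choices is (x + x² + x³ + x⁶)·(1 + x² + x⁴ + x⁶ + x⁸)·(x + x² + x³ + x⁴ + x⁵ + x⁶); the count is [x⁵].
(x + x² + x³ + x⁶) has coefficients 0,1,1,1,0,0 for degrees 0…5.
(1 + x² + x⁴ + x⁶ + x⁸) has coefficients 1,0,1,0,1,0 for degrees 0…5.
Finally multiplying by (x + x² + x³ + x⁴ + x⁵ + x⁶), the product of all factors after the first has coefficients 0,1,1,2,2,3 for degrees 0…5.
[x⁵] = 1·2 + 1·2 + 1·1 = 5.

5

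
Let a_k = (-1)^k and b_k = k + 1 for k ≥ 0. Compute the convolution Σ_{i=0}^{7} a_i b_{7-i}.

The convolution is the t^7 coefficient of A(t)B(t).
Σ = 1·8 − 1·7 + 1·6 − 1·5 + 1·4 − 1·3 + 1·2 − 1·1 = 4.

4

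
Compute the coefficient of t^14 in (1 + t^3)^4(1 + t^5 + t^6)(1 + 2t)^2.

(1 + t^3)^4 has coefficients 1,0,0,4,0,0,6,0,0,4,0,0,1 for degrees 0…12.
(1 + t^5 + t^6) has coefficients 1,0,0,0,0,1,1,0,0,0,0,0,0,0,0 for degrees 0…14.
Finally multiplying by (1 + 2t)^2, the product of all factors after the first has coefficients 1,4,4,0,0,1,5,8,4,0,0,0,0,0,0 for degrees 0…14.
[t^14] = 1·0 + 4·0 + 6·4 + 4·1 + 1·4 = 32.

32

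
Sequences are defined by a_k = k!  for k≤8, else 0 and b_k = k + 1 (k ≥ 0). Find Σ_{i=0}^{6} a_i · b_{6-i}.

Write out a_i and b_{6-i} for i = 0,…,6 and sum the products.
Σ = 1·7 + 1·6 + 2·5 + 6·4 + 24·3 + 120·2 + 720·1 = 1079.

1079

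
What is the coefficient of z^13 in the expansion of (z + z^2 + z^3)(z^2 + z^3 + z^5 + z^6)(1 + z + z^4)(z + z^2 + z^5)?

10

(z + z^2 + z^3) has coefficients 0,1,1,1 for degrees 0…3.
(z^2 + z^3 + z^5 + z^6) has coefficients 0,0,1,1,0,1,1,0,0,0,0,0,0,0 for degrees 0…13.
Multiplying by (1 + z + z^4) gives running coefficients 0,0,1,2,1,1,3,2,0,1,1,0,0,0 for degrees 0…13.
Finally multiplying by (z + z^2 + z^5), the product of all factors after the first has coefficients 0,0,0,1,3,3,2,5,7,3,2,5,3,0 for degrees 0…13.
[z^13] = 1·3 + 1·5 + 1·2 = 10.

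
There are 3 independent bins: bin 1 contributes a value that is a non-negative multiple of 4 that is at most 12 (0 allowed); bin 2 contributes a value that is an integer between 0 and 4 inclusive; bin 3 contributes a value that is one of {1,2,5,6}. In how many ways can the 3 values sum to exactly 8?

4

The generating function for the choices is (1 + q⁴ + q⁸ + q¹²)·(1 + q + q² + q³ + q⁴)·(q + q² + q⁵ + q⁶); the count is [q⁸].
(1 + q⁴ + q⁸ + q¹²) has coefficients 1,0,0,0,1,0,0,0,1 for degrees 0…8.
(1 + q + q² + q³ + q⁴) has coefficients 1,1,1,1,1,0,0,0,0 for degrees 0…8.
Finally multiplying by (q + q² + q⁵ + q⁶), the product of all factors after the first has coefficients 0,1,2,2,2,3,3,2,2 for degrees 0…8.
[q⁸] = 1·2 + 1·2 + 1·0 = 4.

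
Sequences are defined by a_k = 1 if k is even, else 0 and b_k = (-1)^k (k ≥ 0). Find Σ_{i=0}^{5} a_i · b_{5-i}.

-3

The convolution is the x^5 coefficient of A(x)B(x).
Σ = 1·(-1) + 0·1 + 1·(-1) + 0·1 + 1·(-1) + 0·1 = -3.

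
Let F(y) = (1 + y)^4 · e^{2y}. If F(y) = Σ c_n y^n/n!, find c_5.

2512

The EGF product rule gives c_5 = Σ_{k_1+k_2=5} C(5; k_1,k_2) · ∏ g_i(k_i), where (1+y)^4 gives the falling factorial (4)_k; e^{2y} gives (2)^k.
g_1(k) for k = 0…5: 1, 4, 12, 24, 24, 0.
g_2(k) for k = 0…5: 1, 2, 4, 8, 16, 32.
c_5 = Σ_k C(5,k)·g_1(k)·g_2(5−k) = 1·1·32 + 5·4·16 + 10·12·8 + 10·24·4 + 5·24·2 = 32 + 320 + 960 + 960 + 240 = 2512.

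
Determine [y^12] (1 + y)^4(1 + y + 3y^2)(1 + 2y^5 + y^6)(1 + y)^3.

275

(1 + y)^4 has coefficients 1,4,6,4,1 for degrees 0…4.
(1 + y + 3y^2) has coefficients 1,1,3,0,0,0,0,0,0,0,0,0,0 for degrees 0…12.
Multiplying by (1 + 2y^5 + y^6) gives running coefficients 1,1,3,0,0,2,3,7,3,0,0,0,0 for degrees 0…12.
Finally multiplying by (1 + y)^3, the product of all factors after the first has coefficients 1,4,9,13,10,5,9,22,35,33,16,3,0 for degrees 0…12.
[y^12] = 1·0 + 4·3 + 6·16 + 4·33 + 1·35 = 275.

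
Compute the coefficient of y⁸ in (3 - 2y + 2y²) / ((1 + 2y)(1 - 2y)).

The denominator gives the recurrence a_n = 4a_(n−2) for n ≥ 3; the numerator fixes a_0 = 3, a_1 = -2, a_2 = 14.
Iterating: 3, -2, 14, -8, 56, -32, 224, -128, 896, so a_8 = 896.

896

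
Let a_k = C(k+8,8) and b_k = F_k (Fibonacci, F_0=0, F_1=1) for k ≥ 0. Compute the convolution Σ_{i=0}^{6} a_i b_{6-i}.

Write out a_i and b_{6-i} for i = 0,…,6 and sum the products.
Σ = 1·8 + 9·5 + 45·3 + 165·2 + 495·1 + 1287·1 + 3003·0 = 2300.

2300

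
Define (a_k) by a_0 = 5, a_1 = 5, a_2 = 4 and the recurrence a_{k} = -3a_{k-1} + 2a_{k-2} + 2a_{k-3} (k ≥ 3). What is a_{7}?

438

The ordinary generating function has denominator 1 + 3x - 2x^2 - 2x^3.
Iterating the recurrence: a_0,…,a_{7} = 5, 5, 4, 8, -6, 42, -122, 438.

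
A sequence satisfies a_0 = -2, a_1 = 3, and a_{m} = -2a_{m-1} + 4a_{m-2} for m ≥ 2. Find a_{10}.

-154112

The ordinary generating function has denominator 1 + 2z - 4z^2.
Iterating the recurrence: a_0,…,a_{10} = -2, 3, -14, 40, -136, 432, -1408, 4544, -14720, 47616, -154112.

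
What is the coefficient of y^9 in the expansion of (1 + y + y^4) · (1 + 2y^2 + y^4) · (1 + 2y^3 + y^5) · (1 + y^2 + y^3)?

(1 + y + y^4) has coefficients 1,1,0,0,1 for degrees 0…4.
(1 + 2y^2 + y^4) has coefficients 1,0,2,0,1,0,0,0,0,0 for degrees 0…9.
Multiplying by (1 + 2y^3 + y^5) gives running coefficients 1,0,2,2,1,5,0,4,0,1 for degrees 0…9.
Finally multiplying by (1 + y^2 + y^3), the product of all factors after the first has coefficients 1,0,3,3,3,9,3,10,5,5 for degrees 0…9.
[y^9] = 1·5 + 1·5 + 1·9 = 19.

19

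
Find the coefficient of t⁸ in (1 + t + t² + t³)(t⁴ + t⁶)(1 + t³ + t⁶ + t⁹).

2

(1 + t + t² + t³) has coefficients 1,1,1,1 for degrees 0…3.
(t⁴ + t⁶) has coefficients 0,0,0,0,1,0,1,0,0 for degrees 0…8.
Finally multiplying by (1 + t³ + t⁶ + t⁹), the product of all factors after the first has coefficients 0,0,0,0,1,0,1,1,0 for degrees 0…8.
[t⁸] = 1·0 + 1·1 + 1·1 + 1·0 = 2.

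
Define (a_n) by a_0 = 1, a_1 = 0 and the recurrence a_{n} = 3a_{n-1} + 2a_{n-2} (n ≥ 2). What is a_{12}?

567334

The ordinary generating function has denominator 1 - 3x - 2x^2.
Iterating the recurrence: a_0,…,a_{12} = 1, 0, 2, 6, 22, 78, 278, 990, 3526, 12558, 44726, 159294, 567334.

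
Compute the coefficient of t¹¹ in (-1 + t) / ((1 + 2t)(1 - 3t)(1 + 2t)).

The denominator gives the recurrence a_n = −a_(n−1) + 8a_(n−2) + 12a_(n−3) for n ≥ 3; the numerator fixes a_0 = -1, a_1 = 2, a_2 = -10.
Iterating: -1, 2, -10, 14, -70, 62, -454, 110, -2998, -1570, -21094, -27442, so a_11 = -27442.

-27442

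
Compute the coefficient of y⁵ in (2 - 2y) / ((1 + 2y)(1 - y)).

-64

Partial fractions give a closed form: a_n = (2)·(-2)^n.
At n = 5: a_5 = -64.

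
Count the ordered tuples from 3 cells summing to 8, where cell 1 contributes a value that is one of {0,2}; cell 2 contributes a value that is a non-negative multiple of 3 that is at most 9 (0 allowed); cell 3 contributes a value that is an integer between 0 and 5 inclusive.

4

The generating function for the choices is (1 + t^2)·(1 + t^3 + t^6 + t^9)·(1 + t + t^2 + t^3 + t^4 + t^5); the count is [t^8].
(1 + t^2) has coefficients 1,0,1 for degrees 0…2.
(1 + t^3 + t^6 + t^9) has coefficients 1,0,0,1,0,0,1,0,0 for degrees 0…8.
Finally multiplying by (1 + t + t^2 + t^3 + t^4 + t^5), the product of all factors after the first has coefficients 1,1,1,2,2,2,2,2,2 for degrees 0…8.
[t^8] = 1·2 + 1·2 = 4.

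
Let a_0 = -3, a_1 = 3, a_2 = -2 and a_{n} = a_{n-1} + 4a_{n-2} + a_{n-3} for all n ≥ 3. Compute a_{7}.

The ordinary generating function has denominator 1 - z - 4z^2 - z^3.
Iterating the recurrence: a_0,…,a_{7} = -3, 3, -2, 7, 2, 28, 43, 157.

157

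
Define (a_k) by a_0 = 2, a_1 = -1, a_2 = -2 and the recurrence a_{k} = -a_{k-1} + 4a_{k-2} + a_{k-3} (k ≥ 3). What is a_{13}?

17297

The ordinary generating function has denominator 1 + z - 4z^2 - z^3.
Iterating the recurrence: a_0,…,a_{13} = 2, -1, -2, 0, -9, 7, -43, 62, -227, 432, -1278, 2779, -7459, 17297.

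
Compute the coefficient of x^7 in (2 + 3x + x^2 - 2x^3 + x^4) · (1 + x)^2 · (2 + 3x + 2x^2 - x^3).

5

(2 + 3x + x^2 - 2x^3 + x^4) has coefficients 2,3,1,-2,1 for degrees 0…4.
(1 + x)^2 has coefficients 1,2,1,0,0,0,0,0 for degrees 0…7.
Finally multiplying by (2 + 3x + 2x^2 - x^3), the product of all factors after the first has coefficients 2,7,10,6,0,-1,0,0 for degrees 0…7.
[x^7] = 2·0 + 3·0 + 1·(-1) − 2·0 + 1·6 = 5.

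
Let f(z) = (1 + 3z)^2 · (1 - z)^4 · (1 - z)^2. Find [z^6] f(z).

100

(1 + 3z)^2 has coefficients 1,6,9 for degrees 0…2.
(1 - z)^4 has coefficients 1,-4,6,-4,1,0,0 for degrees 0…6.
Finally multiplying by (1 - z)^2, the product of all factors after the first has coefficients 1,-6,15,-20,15,-6,1 for degrees 0…6.
[z^6] = 1·1 + 6·(-6) + 9·15 = 100.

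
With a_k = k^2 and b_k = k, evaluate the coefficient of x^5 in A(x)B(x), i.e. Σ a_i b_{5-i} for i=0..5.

Write out a_i and b_{5-i} for i = 0,…,5 and sum the products.
Σ = 0·5 + 1·4 + 4·3 + 9·2 + 16·1 + 25·0 = 50.

50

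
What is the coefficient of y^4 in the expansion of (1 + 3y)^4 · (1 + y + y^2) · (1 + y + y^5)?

(1 + 3y)^4 has coefficients 1,12,54,108,81 for degrees 0…4.
(1 + y + y^2) has coefficients 1,1,1,0,0 for degrees 0…4.
Finally multiplying by (1 + y + y^5), the product of all factors after the first has coefficients 1,2,2,1,0 for degrees 0…4.
[y^4] = 1·0 + 12·1 + 54·2 + 108·2 + 81·1 = 417.

417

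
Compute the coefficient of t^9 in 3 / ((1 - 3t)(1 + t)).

44286

Partial fractions give a closed form: a_n = (9/4)·3^n + (3/4)·(-1)^n.
At n = 9: a_9 = 44286.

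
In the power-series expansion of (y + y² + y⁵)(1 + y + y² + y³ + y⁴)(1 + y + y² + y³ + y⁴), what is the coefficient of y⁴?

(y + y² + y⁵) has coefficients 0,1,1,0,0 for degrees 0…4.
(1 + y + y² + y³ + y⁴) has coefficients 1,1,1,1,1 for degrees 0…4.
Finally multiplying by (1 + y + y² + y³ + y⁴), the product of all factors after the first has coefficients 1,2,3,4,5 for degrees 0…4.
[y⁴] = 1·4 + 1·3 = 7.

7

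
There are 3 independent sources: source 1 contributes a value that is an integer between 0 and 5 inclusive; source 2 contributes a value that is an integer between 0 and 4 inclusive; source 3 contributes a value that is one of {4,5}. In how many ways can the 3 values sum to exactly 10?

9

The generating function for the choices is (1 + q + q² + q³ + q⁴ + q⁵)·(1 + q + q² + q³ + q⁴)·(q⁴ + q⁵); the count is [q¹⁰].
(1 + q + q² + q³ + q⁴ + q⁵) has coefficients 1,1,1,1,1,1 for degrees 0…5.
(1 + q + q² + q³ + q⁴) has coefficients 1,1,1,1,1,0,0,0,0,0,0 for degrees 0…10.
Finally multiplying by (q⁴ + q⁵), the product of all factors after the first has coefficients 0,0,0,0,1,2,2,2,2,1,0 for degrees 0…10.
[q¹⁰] = 1·0 + 1·1 + 1·2 + 1·2 + 1·2 + 1·2 = 9.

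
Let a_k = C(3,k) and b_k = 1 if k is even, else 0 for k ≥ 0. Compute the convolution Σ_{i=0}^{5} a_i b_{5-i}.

This is [x^5] in the product of the two ordinary generating functions.
Σ = 1·0 + 3·1 + 3·0 + 1·1 + 0·0 + 0·1 = 4.

4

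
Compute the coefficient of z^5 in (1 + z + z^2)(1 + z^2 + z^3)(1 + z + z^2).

(1 + z + z^2) has coefficients 1,1,1 for degrees 0…2.
(1 + z^2 + z^3) has coefficients 1,0,1,1,0,0 for degrees 0…5.
Finally multiplying by (1 + z + z^2), the product of all factors after the first has coefficients 1,1,2,2,2,1 for degrees 0…5.
[z^5] = 1·1 + 1·2 + 1·2 = 5.

5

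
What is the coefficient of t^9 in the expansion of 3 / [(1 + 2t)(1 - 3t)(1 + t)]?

Partial fractions give a closed form: a_n = (12/5)·(-2)^n + (27/20)·3^n + (-3/4)·(-1)^n.
At n = 9: a_9 = 25344.

25344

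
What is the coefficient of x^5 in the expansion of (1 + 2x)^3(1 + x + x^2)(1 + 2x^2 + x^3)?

(1 + 2x)^3 has coefficients 1,6,12,8 for degrees 0…3.
(1 + x + x^2) has coefficients 1,1,1,0,0,0 for degrees 0…5.
Finally multiplying by (1 + 2x^2 + x^3), the product of all factors after the first has coefficients 1,1,3,3,3,1 for degrees 0…5.
[x^5] = 1·1 + 6·3 + 12·3 + 8·3 = 79.

79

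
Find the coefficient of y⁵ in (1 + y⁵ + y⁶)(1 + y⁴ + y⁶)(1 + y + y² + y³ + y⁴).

(1 + y⁵ + y⁶) has coefficients 1,0,0,0,0,1 for degrees 0…5.
(1 + y⁴ + y⁶) has coefficients 1,0,0,0,1,0 for degrees 0…5.
Finally multiplying by (1 + y + y² + y³ + y⁴), the product of all factors after the first has coefficients 1,1,1,1,2,1 for degrees 0…5.
[y⁵] = 1·1 + 1·1 = 2.

2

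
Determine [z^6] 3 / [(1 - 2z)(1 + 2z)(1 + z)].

The denominator gives the recurrence a_n = −a_(n−1) + 4a_(n−2) + 4a_(n−3) for n ≥ 3; the numerator fixes a_0 = 3, a_1 = -3, a_2 = 15.
Iterating: 3, -3, 15, -15, 63, -63, 255, so a_6 = 255.

255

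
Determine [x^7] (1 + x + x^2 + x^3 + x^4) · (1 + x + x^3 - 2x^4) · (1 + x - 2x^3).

-4

(1 + x + x^2 + x^3 + x^4) has coefficients 1,1,1,1,1 for degrees 0…4.
(1 + x + x^3 - 2x^4) has coefficients 1,1,0,1,-2,0,0,0 for degrees 0…7.
Finally multiplying by (1 + x - 2x^3), the product of all factors after the first has coefficients 1,2,1,-1,-3,-2,-2,4 for degrees 0…7.
[x^7] = 1·4 + 1·(-2) + 1·(-2) + 1·(-3) + 1·(-1) = -4.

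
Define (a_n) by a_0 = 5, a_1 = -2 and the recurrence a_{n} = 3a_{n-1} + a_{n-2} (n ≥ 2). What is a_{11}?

The ordinary generating function has denominator 1 - 3y - y^2.
Iterating the recurrence: a_0,…,a_{11} = 5, -2, -1, -5, -16, -53, -175, -578, -1909, -6305, -20824, -68777.

-68777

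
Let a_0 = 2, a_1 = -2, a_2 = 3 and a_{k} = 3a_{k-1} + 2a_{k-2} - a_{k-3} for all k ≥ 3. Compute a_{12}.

The ordinary generating function has denominator 1 - 3t - 2t^2 + t^3.
Iterating the recurrence: a_0,…,a_{12} = 2, -2, 3, 3, 17, 54, 193, 670, 2342, 8173, 28533, 99603, 347702.

347702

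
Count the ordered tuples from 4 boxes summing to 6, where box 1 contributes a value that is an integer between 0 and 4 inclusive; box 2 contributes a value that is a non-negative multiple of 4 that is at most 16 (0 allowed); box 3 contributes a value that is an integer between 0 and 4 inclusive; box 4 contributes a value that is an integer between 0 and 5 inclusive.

27

The generating function for the choices is (1 + x + x^2 + x^3 + x^4)·(1 + x^4 + x^8 + x^12 + x^16)·(1 + x + x^2 + x^3 + x^4)·(1 + x + x^2 + x^3 + x^4 + x^5); the count is [x^6].
(1 + x + x^2 + x^3 + x^4) has coefficients 1,1,1,1,1 for degrees 0…4.
(1 + x^4 + x^8 + x^12 + x^16) has coefficients 1,0,0,0,1,0,0 for degrees 0…6.
Multiplying by (1 + x + x^2 + x^3 + x^4) gives running coefficients 1,1,1,1,2,1,1 for degrees 0…6.
Finally multiplying by (1 + x + x^2 + x^3 + x^4 + x^5), the product of all factors after the first has coefficients 1,2,3,4,6,7,7 for degrees 0…6.
[x^6] = 1·7 + 1·7 + 1·6 + 1·4 + 1·3 = 27.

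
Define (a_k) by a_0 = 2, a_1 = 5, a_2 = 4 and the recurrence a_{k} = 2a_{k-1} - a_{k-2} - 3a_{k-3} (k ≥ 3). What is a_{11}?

1255

The ordinary generating function has denominator 1 - 2y + y^2 + 3y^3.
Iterating the recurrence: a_0,…,a_{11} = 2, 5, 4, -3, -25, -59, -84, -34, 193, 672, 1253, 1255.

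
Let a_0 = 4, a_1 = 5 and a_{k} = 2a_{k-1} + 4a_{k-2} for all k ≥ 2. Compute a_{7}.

The ordinary generating function has denominator 1 - 2t - 4t^2.
Iterating the recurrence: a_0,…,a_{7} = 4, 5, 26, 72, 248, 784, 2560, 8256.

8256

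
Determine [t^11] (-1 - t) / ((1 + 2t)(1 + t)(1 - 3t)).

-105469

Partial fractions give a closed form: a_n = (-2/5)·(-2)^n + (-3/5)·3^n.
At n = 11: a_11 = -105469.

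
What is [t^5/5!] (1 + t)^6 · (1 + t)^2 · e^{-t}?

1159

The EGF product rule gives c_5 = Σ_{k_1+k_2+k_3=5} C(5; k_1,k_2,k_3) · ∏ g_i(k_i), where (1+t)^6 gives the falling factorial (6)_k; (1+t)^2 gives the falling factorial (2)_k; e^{-t} gives (-1)^k.
g_1(k) for k = 0…5: 1, 6, 30, 120, 360, 720.
g_2(k) for k = 0…5: 1, 2, 2, 0, 0, 0.
g_3(k) for k = 0…5: 1, -1, 1, -1, 1, -1.
First combine the last two factors: h(k) = Σ_j C(k,j)·g_2(j)·g_3(k−j) for k = 0…5: 1, 1, -1, -1, 5, -11.
c_5 = Σ_k C(5,k)·g_1(k)·h(5−k) = 1·1·(-11) + 5·6·5 + 10·30·(-1) + 10·120·(-1) + 5·360·1 + 1·720·1 = −11 + 150 − 300 − 1200 + 1800 + 720 = 1159.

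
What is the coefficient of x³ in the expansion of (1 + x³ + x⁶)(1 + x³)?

2

(1 + x³ + x⁶) has coefficients 1,0,0,1 for degrees 0…3.
(1 + x³) has coefficients 1,0,0,1 for degrees 0…3.
[x³] = 1·1 + 1·1 = 2.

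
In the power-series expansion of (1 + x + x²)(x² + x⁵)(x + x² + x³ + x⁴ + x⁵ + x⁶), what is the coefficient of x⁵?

(1 + x + x²) has coefficients 1,1,1 for degrees 0…2.
(x² + x⁵) has coefficients 0,0,1,0,0,1 for degrees 0…5.
Finally multiplying by (x + x² + x³ + x⁴ + x⁵ + x⁶), the product of all factors after the first has coefficients 0,0,0,1,1,1 for degrees 0…5.
[x⁵] = 1·1 + 1·1 + 1·1 = 3.

3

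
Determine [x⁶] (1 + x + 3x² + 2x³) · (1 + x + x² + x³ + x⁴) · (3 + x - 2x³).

7

(1 + x + 3x² + 2x³) has coefficients 1,1,3,2 for degrees 0…3.
(1 + x + x² + x³ + x⁴) has coefficients 1,1,1,1,1,0,0 for degrees 0…6.
Finally multiplying by (3 + x - 2x³), the product of all factors after the first has coefficients 3,4,4,2,2,-1,-2 for degrees 0…6.
[x⁶] = 1·(-2) + 1·(-1) + 3·2 + 2·2 = 7.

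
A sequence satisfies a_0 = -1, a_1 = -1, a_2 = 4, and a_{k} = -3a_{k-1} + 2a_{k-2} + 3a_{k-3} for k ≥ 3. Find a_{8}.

7007

The ordinary generating function has denominator 1 + 3y - 2y^2 - 3y^3.
Iterating the recurrence: a_0,…,a_{8} = -1, -1, 4, -17, 56, -190, 631, -2105, 7007.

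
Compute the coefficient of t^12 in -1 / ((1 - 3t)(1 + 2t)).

-320503

The denominator gives the recurrence a_n = a_(n−1) + 6a_(n−2) for n ≥ 2; the numerator fixes a_0 = -1, a_1 = -1.
Iterating: -1, -1, -7, -13, -55, -133, -463, -1261, -4039, -11605, -35839, -105469, -320503, so a_12 = -320503.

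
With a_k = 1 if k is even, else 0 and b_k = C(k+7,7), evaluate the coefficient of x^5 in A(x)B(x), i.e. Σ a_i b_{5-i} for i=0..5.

920

Write out a_i and b_{5-i} for i = 0,…,5 and sum the products.
Σ = 1·792 + 0·330 + 1·120 + 0·36 + 1·8 + 0·1 = 920.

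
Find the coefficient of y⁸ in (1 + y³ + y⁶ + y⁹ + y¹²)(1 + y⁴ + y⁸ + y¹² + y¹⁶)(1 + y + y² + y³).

3

(1 + y³ + y⁶ + y⁹ + y¹²) has coefficients 1,0,0,1,0,0,1,0,0 for degrees 0…8.
(1 + y⁴ + y⁸ + y¹² + y¹⁶) has coefficients 1,0,0,0,1,0,0,0,1 for degrees 0…8.
Finally multiplying by (1 + y + y² + y³), the product of all factors after the first has coefficients 1,1,1,1,1,1,1,1,1 for degrees 0…8.
[y⁸] = 1·1 + 1·1 + 1·1 = 3.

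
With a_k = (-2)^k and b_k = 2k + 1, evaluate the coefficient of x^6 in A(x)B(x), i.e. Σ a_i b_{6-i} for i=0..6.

19

The convolution is the t^6 coefficient of A(t)B(t).
Σ = 1·13 − 2·11 + 4·9 − 8·7 + 16·5 − 32·3 + 64·1 = 19.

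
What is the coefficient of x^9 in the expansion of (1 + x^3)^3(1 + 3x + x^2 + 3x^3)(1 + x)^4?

127

(1 + x^3)^3 has coefficients 1,0,0,3,0,0,3,0,0,1 for degrees 0…9.
(1 + 3x + x^2 + 3x^3) has coefficients 1,3,1,3,0,0,0,0,0,0 for degrees 0…9.
Finally multiplying by (1 + x)^4, the product of all factors after the first has coefficients 1,7,19,29,31,25,13,3,0,0 for degrees 0…9.
[x^9] = 1·0 + 3·13 + 3·29 + 1·1 = 127.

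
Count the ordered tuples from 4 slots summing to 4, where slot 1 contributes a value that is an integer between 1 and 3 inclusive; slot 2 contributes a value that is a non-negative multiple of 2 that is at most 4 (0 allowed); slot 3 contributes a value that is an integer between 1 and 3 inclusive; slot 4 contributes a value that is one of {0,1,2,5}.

7

The generating function for the choices is (x + x^2 + x^3)·(1 + x^2 + x^4)·(x + x^2 + x^3)·(1 + x + x^2 + x^5); the count is [x^4].
(x + x^2 + x^3) has coefficients 0,1,1,1 for degrees 0…3.
(1 + x^2 + x^4) has coefficients 1,0,1,0,1 for degrees 0…4.
Multiplying by (x + x^2 + x^3) gives running coefficients 0,1,1,2,1 for degrees 0…4.
Finally multiplying by (1 + x + x^2 + x^5), the product of all factors after the first has coefficients 0,1,2,4,4 for degrees 0…4.
[x^4] = 1·4 + 1·2 + 1·1 = 7.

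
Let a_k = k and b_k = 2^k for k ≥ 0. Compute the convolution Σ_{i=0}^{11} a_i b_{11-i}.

4083

Write out a_i and b_{11-i} for i = 0,…,11 and sum the products.
Σ = 0·2048 + 1·1024 + 2·512 + 3·256 + 4·128 + 5·64 + 6·32 + 7·16 + 8·8 + 9·4 + 10·2 + 11·1 = 4083.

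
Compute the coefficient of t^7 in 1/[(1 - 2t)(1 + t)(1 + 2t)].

-85

Partial fractions give a closed form: a_n = (1/3)·2^n + (-1/3)·(-1)^n + (1)·(-2)^n.
At n = 7: a_7 = -85.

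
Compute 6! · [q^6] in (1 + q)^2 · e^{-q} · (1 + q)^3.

151

The EGF product rule gives c_6 = Σ_{k_1+k_2+k_3=6} C(6; k_1,k_2,k_3) · ∏ g_i(k_i), where (1+q)^2 gives the falling factorial (2)_k; e^{-q} gives (-1)^k; (1+q)^3 gives the falling factorial (3)_k.
g_1(k) for k = 0…6: 1, 2, 2, 0, 0, 0, 0.
g_2(k) for k = 0…6: 1, -1, 1, -1, 1, -1, 1.
g_3(k) for k = 0…6: 1, 3, 6, 6, 0, 0, 0.
First combine the last two factors: h(k) = Σ_j C(k,j)·g_2(j)·g_3(k−j) for k = 0…6: 1, 2, 1, -4, 1, 14, -47.
c_6 = Σ_k C(6,k)·g_1(k)·h(6−k) = 1·1·(-47) + 6·2·14 + 15·2·1 = −47 + 168 + 30 = 151.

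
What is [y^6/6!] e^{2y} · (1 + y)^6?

58576

The EGF product rule gives c_6 = Σ_{k_1+k_2=6} C(6; k_1,k_2) · ∏ g_i(k_i), where e^{2y} gives (2)^k; (1+y)^6 gives the falling factorial (6)_k.
g_1(k) for k = 0…6: 1, 2, 4, 8, 16, 32, 64.
g_2(k) for k = 0…6: 1, 6, 30, 120, 360, 720, 720.
c_6 = Σ_k C(6,k)·g_1(k)·g_2(6−k) = 1·1·720 + 6·2·720 + 15·4·360 + 20·8·120 + 15·16·30 + 6·32·6 + 1·64·1 = 720 + 8640 + 21600 + 19200 + 7200 + 1152 + 64 = 58576.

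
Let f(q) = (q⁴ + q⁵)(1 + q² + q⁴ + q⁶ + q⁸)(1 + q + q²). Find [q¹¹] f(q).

3

(q⁴ + q⁵) has coefficients 0,0,0,0,1,1 for degrees 0…5.
(1 + q² + q⁴ + q⁶ + q⁸) has coefficients 1,0,1,0,1,0,1,0,1,0,0,0 for degrees 0…11.
Finally multiplying by (1 + q + q²), the product of all factors after the first has coefficients 1,1,2,1,2,1,2,1,2,1,1,0 for degrees 0…11.
[q¹¹] = 1·1 + 1·2 = 3.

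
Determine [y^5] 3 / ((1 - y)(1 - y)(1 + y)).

9

The denominator gives the recurrence a_n = a_(n−1) + a_(n−2) − a_(n−3) for n ≥ 3; the numerator fixes a_0 = 3, a_1 = 3, a_2 = 6.
Iterating: 3, 3, 6, 6, 9, 9, so a_5 = 9.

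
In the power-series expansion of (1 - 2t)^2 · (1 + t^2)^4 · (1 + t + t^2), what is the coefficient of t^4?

(1 - 2t)^2 has coefficients 1,-4,4 for degrees 0…2.
(1 + t^2)^4 has coefficients 1,0,4,0,6 for degrees 0…4.
Finally multiplying by (1 + t + t^2), the product of all factors after the first has coefficients 1,1,5,4,10 for degrees 0…4.
[t^4] = 1·10 − 4·4 + 4·5 = 14.

14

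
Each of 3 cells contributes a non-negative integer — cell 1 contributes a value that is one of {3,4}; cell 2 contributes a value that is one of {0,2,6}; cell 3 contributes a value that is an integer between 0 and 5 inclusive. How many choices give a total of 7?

4

The generating function for the choices is (y^3 + y^4)·(1 + y^2 + y^6)·(1 + y + y^2 + y^3 + y^4 + y^5); the count is [y^7].
(y^3 + y^4) has coefficients 0,0,0,1,1 for degrees 0…4.
(1 + y^2 + y^6) has coefficients 1,0,1,0,0,0,1,0 for degrees 0…7.
Finally multiplying by (1 + y + y^2 + y^3 + y^4 + y^5), the product of all factors after the first has coefficients 1,1,2,2,2,2,2,2 for degrees 0…7.
[y^7] = 1·2 + 1·2 = 4.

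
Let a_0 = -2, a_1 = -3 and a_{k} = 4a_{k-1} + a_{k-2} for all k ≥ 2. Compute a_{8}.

-80498

The ordinary generating function has denominator 1 - 4t - t^2.
Iterating the recurrence: a_0,…,a_{8} = -2, -3, -14, -59, -250, -1059, -4486, -19003, -80498.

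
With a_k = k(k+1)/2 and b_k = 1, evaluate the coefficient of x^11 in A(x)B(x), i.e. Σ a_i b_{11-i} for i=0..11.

The convolution is the x^11 coefficient of A(x)B(x).
Σ = 0·1 + 1·1 + 3·1 + 6·1 + 10·1 + 15·1 + 21·1 + 28·1 + 36·1 + 45·1 + 55·1 + 66·1 = 286.

286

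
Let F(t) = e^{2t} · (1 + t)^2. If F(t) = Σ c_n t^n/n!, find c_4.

The EGF product rule gives c_4 = Σ_{k_1+k_2=4} C(4; k_1,k_2) · ∏ g_i(k_i), where e^{2t} gives (2)^k; (1+t)^2 gives the falling factorial (2)_k.
g_1(k) for k = 0…4: 1, 2, 4, 8, 16.
g_2(k) for k = 0…4: 1, 2, 2, 0, 0.
c_4 = Σ_k C(4,k)·g_1(k)·g_2(4−k) = 6·4·2 + 4·8·2 + 1·16·1 = 48 + 64 + 16 = 128.

128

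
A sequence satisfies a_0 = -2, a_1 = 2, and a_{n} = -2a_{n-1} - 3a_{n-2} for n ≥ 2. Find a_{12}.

-658

The ordinary generating function has denominator 1 + 2y + 3y^2.
Iterating the recurrence: a_0,…,a_{12} = -2, 2, 2, -10, 14, 2, -46, 86, -34, -190, 482, -394, -658.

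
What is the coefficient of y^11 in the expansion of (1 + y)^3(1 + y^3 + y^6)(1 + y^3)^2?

9

(1 + y)^3 has coefficients 1,3,3,1 for degrees 0…3.
(1 + y^3 + y^6) has coefficients 1,0,0,1,0,0,1,0,0,0,0,0 for degrees 0…11.
Finally multiplying by (1 + y^3)^2, the product of all factors after the first has coefficients 1,0,0,3,0,0,4,0,0,3,0,0 for degrees 0…11.
[y^11] = 1·0 + 3·0 + 3·3 + 1·0 = 9.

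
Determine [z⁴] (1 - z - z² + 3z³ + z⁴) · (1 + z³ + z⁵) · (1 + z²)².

(1 - z - z² + 3z³ + z⁴) has coefficients 1,-1,-1,3,1 for degrees 0…4.
(1 + z³ + z⁵) has coefficients 1,0,0,1,0 for degrees 0…4.
Finally multiplying by (1 + z²)², the product of all factors after the first has coefficients 1,0,2,1,1 for degrees 0…4.
[z⁴] = 1·1 − 1·1 − 1·2 + 3·0 + 1·1 = -1.

-1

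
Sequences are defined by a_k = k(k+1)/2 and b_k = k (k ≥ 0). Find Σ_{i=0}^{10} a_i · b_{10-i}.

495

Write out a_i and b_{10-i} for i = 0,…,10 and sum the products.
Σ = 0·10 + 1·9 + 3·8 + 6·7 + 10·6 + 15·5 + 21·4 + 28·3 + 36·2 + 45·1 + 55·0 = 495.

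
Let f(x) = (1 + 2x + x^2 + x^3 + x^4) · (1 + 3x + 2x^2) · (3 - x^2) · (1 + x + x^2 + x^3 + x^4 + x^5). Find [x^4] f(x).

(1 + 2x + x^2 + x^3 + x^4) has coefficients 1,2,1,1,1 for degrees 0…4.
(1 + 3x + 2x^2) has coefficients 1,3,2,0,0 for degrees 0…4.
Multiplying by (3 - x^2) gives running coefficients 3,9,5,-3,-2 for degrees 0…4.
Finally multiplying by (1 + x + x^2 + x^3 + x^4 + x^5), the product of all factors after the first has coefficients 3,12,17,14,12 for degrees 0…4.
[x^4] = 1·12 + 2·14 + 1·17 + 1·12 + 1·3 = 72.

72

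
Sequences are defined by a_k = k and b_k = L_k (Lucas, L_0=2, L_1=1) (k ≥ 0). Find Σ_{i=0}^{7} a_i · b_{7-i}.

The convolution is the x^7 coefficient of A(x)B(x).
Σ = 0·29 + 1·18 + 2·11 + 3·7 + 4·4 + 5·3 + 6·1 + 7·2 = 112.

112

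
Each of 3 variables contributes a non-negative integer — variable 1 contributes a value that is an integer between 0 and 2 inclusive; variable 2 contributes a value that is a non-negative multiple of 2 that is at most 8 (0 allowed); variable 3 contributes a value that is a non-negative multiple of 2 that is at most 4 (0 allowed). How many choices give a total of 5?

3

The generating function for the choices is (1 + x + x^2)·(1 + x^2 + x^4 + x^6 + x^8)·(1 + x^2 + x^4); the count is [x^5].
(1 + x + x^2) has coefficients 1,1,1 for degrees 0…2.
(1 + x^2 + x^4 + x^6 + x^8) has coefficients 1,0,1,0,1,0 for degrees 0…5.
Finally multiplying by (1 + x^2 + x^4), the product of all factors after the first has coefficients 1,0,2,0,3,0 for degrees 0…5.
[x^5] = 1·0 + 1·3 + 1·0 = 3.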